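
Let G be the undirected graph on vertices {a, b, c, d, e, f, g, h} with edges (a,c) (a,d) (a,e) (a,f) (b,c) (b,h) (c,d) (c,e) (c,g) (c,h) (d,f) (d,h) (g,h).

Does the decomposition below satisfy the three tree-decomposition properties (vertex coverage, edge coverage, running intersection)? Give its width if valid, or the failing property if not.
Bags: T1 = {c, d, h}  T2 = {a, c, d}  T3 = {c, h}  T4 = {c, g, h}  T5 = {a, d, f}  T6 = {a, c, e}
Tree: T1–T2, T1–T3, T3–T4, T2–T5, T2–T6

A tree decomposition must satisfy three properties: every vertex lies in some bag; for every edge, both endpoints lie together in some bag; and for every vertex, the bags containing it form a connected subtree. Here vertex b appears in no bag, so the decomposition is invalid.

No — vertex b appears in no bag.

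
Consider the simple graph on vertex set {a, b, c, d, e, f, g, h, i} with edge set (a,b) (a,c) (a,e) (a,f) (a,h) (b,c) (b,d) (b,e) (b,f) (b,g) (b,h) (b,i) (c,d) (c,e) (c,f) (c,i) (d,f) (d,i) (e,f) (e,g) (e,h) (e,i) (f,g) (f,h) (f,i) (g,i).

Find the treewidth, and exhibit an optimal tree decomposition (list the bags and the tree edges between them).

Treewidth 4.
One optimal decomposition is:
Bags: B1 = {a, b, e, f, h}  B2 = {a, b, c, e, f}  B3 = {b, c, e, f, i}  B4 = {b, e, f, g, i}  B5 = {b, c, d, f, i}
Tree: B1–B2, B2–B3, B3–B4, B3–B5

The largest bag has 5 vertices, giving width 4; this decomposition certifies tw(G) ≤ 4. Conversely, {b, c, d, f, i} is a clique of size 5, and the vertices of any clique must share a bag in every tree decomposition; so some bag has ≥ 5 vertices and tw(G) ≥ 4. The upper and lower bounds meet at 4, so that is the treewidth.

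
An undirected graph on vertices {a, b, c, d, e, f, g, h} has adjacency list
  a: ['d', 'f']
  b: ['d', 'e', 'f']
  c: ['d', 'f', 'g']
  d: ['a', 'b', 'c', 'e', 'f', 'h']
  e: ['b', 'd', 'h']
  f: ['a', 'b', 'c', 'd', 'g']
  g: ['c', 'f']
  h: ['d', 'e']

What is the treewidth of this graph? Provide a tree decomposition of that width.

Each bag holds 3 vertices, so the decomposition has width 2, which upper-bounds the treewidth. For the lower bound, the 3 vertices {d, e, h} are pairwise adjacent, and any tree decomposition puts a clique entirely inside one bag — forcing width ≥ 2. Hence tw(G) = 2 exactly.

Treewidth 2.
One such decomposition:
Bags: B1 = {b, d, e}  B2 = {b, d, f}  B3 = {c, d, f}  B4 = {c, f, g}  B5 = {d, e, h}  B6 = {a, d, f}
Tree: B1–B2, B2–B3, B3–B4, B1–B5, B2–B6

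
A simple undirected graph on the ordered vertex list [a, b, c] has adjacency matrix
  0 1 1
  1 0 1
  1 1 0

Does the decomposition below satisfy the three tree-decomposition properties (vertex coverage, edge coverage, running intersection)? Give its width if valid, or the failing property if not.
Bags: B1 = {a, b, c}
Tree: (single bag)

Checking the three conditions: (i) the bags cover all of {a, b, c}; (ii) for each edge, some bag contains both endpoints; (iii) the bags containing any fixed vertex form a subtree. All hold, so the decomposition is valid with width 3 − 1 = 2.

Yes; width 2.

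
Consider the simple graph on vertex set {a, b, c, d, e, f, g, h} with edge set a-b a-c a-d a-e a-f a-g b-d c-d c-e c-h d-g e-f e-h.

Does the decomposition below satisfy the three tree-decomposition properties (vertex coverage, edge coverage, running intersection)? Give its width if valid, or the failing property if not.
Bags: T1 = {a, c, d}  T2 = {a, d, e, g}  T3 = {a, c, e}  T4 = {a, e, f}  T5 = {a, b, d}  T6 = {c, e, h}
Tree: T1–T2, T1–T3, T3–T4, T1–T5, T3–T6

No — bags containing vertex e are not connected in the tree.

A tree decomposition must satisfy three properties: every vertex lies in some bag; for every edge, both endpoints lie together in some bag; and for every vertex, the bags containing it form a connected subtree. Here bags containing vertex e are not connected in the tree, so the decomposition is invalid.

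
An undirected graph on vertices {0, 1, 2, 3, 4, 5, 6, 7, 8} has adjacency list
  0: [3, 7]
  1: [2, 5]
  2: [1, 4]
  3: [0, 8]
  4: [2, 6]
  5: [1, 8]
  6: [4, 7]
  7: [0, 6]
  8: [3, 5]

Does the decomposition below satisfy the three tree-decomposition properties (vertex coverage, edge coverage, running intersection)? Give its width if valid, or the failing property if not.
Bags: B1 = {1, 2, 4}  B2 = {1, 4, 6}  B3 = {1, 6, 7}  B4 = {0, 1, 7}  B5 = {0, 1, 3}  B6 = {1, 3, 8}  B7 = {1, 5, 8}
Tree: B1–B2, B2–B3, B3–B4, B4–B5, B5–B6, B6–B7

Every vertex of G appears in some bag (union = {0, 1, 2, 3, 4, 5, 6, 7, 8}); every edge is covered by a bag; and for each vertex v the set of bags containing v is connected in the bag tree. The decomposition is therefore valid. The largest bag has 3 vertices, so the width is 2.

Yes; width 2.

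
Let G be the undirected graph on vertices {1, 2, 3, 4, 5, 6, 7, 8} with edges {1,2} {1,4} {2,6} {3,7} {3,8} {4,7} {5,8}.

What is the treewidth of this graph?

A width-1 tree decomposition is:
Bags: B1 = {5, 8}  B2 = {3, 8}  B3 = {3, 7}  B4 = {4, 7}  B5 = {1, 4}  B6 = {1, 2}  B7 = {2, 6}
Tree: B1–B2, B2–B3, B3–B4, B4–B5, B5–B6, B6–B7
The largest bag has 2 vertices, giving width 1; this decomposition certifies tw(G) ≤ 1. G has an edge, so its treewidth is at least 1. Hence tw(G) = 1 exactly.

1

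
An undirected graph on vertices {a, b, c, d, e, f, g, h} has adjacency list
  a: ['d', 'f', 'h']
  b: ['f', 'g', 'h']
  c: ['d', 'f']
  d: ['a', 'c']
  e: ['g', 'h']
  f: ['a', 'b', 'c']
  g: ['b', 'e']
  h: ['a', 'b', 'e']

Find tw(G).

A width-2 tree decomposition is:
Bags: B1 = {c, d, f}  B2 = {a, d, f}  B3 = {a, b, f}  B4 = {a, b, h}  B5 = {b, g, h}  B6 = {e, g, h}
Tree: B1–B2, B2–B3, B3–B4, B4–B5, B5–B6
The largest bag has 3 vertices, giving width 2; this decomposition certifies tw(G) ≤ 2. The edges c–d–a–f–c form a cycle, so G is not a tree and its treewidth is at least 2. The upper and lower bounds meet at 2, so that is the treewidth.

2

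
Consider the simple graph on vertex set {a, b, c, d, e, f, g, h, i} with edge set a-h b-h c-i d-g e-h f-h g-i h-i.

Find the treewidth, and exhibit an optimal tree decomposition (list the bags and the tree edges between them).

The largest bag has 2 vertices, giving width 1; this decomposition certifies tw(G) ≤ 1. Any graph with an edge has treewidth ≥ 1, and G has the edge h–i. Therefore the treewidth is 1.

Treewidth 1.
One such decomposition:
Bags: B1 = {h, i}  B2 = {c, i}  B3 = {g, i}  B4 = {d, g}  B5 = {e, h}  B6 = {b, h}  B7 = {f, h}  B8 = {a, h}
Tree: B1–B2, B1–B3, B3–B4, B1–B5, B1–B6, B5–B7, B6–B8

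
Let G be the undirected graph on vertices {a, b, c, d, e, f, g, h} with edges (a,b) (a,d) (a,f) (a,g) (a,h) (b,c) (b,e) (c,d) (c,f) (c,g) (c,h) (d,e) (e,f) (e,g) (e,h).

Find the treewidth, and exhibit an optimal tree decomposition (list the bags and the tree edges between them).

Every bag has size at most 4, so the width is 4 − 1 = 3 and tw(G) ≤ 3. For the lower bound: the 4 vertex sets {c,d}, {a,f}, {e}, {g} are disjoint, each induces a connected subgraph, and every pair is joined by at least one edge of G. Contracting each set to a single vertex therefore yields K_{4} as a minor, and since treewidth is minor-monotone, tw(G) ≥ tw(K_{4}) = 3. The upper and lower bounds meet at 3, so that is the treewidth.

Treewidth 3.
Bags: B1 = {a, c, d, e}  B2 = {a, c, e, f}  B3 = {a, c, e, g}  B4 = {a, b, c, e}  B5 = {a, c, e, h}
Tree: B1–B2, B2–B3, B3–B4, B4–B5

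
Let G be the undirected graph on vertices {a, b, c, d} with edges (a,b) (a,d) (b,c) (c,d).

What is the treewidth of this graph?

A width-2 tree decomposition is:
Bags: B1 = {b, c, d}  B2 = {a, b, d}
Tree: B1–B2
Each bag holds 3 vertices, so the decomposition has width 2, which upper-bounds the treewidth. Since d–c–b–a–d is a cycle in G, G is not acyclic. Forests are exactly the graphs of treewidth ≤ 1, so tw(G) ≥ 2. The upper and lower bounds meet at 2, so that is the treewidth.

2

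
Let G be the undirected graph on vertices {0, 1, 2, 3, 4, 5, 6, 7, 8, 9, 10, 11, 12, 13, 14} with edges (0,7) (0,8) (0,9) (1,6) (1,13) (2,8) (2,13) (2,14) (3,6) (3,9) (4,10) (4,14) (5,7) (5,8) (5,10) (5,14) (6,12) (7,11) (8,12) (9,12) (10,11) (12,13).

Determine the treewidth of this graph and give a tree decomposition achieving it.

Treewidth 3.
One such decomposition:
Bags: B1 = {1, 3, 6, 9}  B2 = {1, 6, 9, 12}  B3 = {1, 9, 12, 13}  B4 = {0, 9, 12, 13}  B5 = {0, 8, 12, 13}  B6 = {0, 2, 8, 13}  B7 = {0, 2, 7, 8}  B8 = {2, 5, 7, 8}  B9 = {2, 5, 7, 14}  B10 = {5, 7, 11, 14}  B11 = {5, 10, 11, 14}  B12 = {4, 10, 11, 14}
Tree: B1–B2, B2–B3, B3–B4, B4–B5, B5–B6, B6–B7, B7–B8, B8–B9, B9–B10, B10–B11, B11–B12

Each bag holds 4 vertices, so the decomposition has width 3, which upper-bounds the treewidth. For the lower bound: the 4 vertex sets {1,3,6}, {9}, {12}, {0,2,8,13} are disjoint, each induces a connected subgraph, and every pair is joined by at least one edge of G. Contracting each set to a single vertex therefore yields K_{4} as a minor, and since treewidth is minor-monotone, tw(G) ≥ tw(K_{4}) = 3. The upper and lower bounds meet at 3, so that is the treewidth.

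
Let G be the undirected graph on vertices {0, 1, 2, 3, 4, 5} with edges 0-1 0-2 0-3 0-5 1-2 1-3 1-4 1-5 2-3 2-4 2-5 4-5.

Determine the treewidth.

A width-3 tree decomposition is:
Bags: B1 = {1, 2, 4, 5}  B2 = {0, 1, 2, 5}  B3 = {0, 1, 2, 3}
Tree: B1–B2, B2–B3
The largest bag has 4 vertices, giving width 3; this decomposition certifies tw(G) ≤ 3. On the other hand G contains the 4-clique {0, 1, 2, 3}. A clique must lie in a single bag of any decomposition, so no decomposition can have width below 3. Combining the bounds, tw(G) = 3.

3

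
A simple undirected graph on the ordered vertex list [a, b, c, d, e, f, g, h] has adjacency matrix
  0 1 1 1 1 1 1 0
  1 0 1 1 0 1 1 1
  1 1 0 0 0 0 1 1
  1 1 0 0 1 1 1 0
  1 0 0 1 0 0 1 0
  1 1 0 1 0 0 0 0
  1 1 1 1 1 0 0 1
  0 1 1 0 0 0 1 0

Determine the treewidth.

A width-3 tree decomposition is:
Bags: B1 = {a, b, c, g}  B2 = {b, c, g, h}  B3 = {a, b, d, g}  B4 = {a, d, e, g}  B5 = {a, b, d, f}
Tree: B1–B2, B1–B3, B3–B4, B3–B5
Each bag holds 4 vertices, so the decomposition has width 3, which upper-bounds the treewidth. For the lower bound, the 4 vertices {a, d, e, g} are pairwise adjacent, and any tree decomposition puts a clique entirely inside one bag — forcing width ≥ 3. Hence tw(G) = 3 exactly.

3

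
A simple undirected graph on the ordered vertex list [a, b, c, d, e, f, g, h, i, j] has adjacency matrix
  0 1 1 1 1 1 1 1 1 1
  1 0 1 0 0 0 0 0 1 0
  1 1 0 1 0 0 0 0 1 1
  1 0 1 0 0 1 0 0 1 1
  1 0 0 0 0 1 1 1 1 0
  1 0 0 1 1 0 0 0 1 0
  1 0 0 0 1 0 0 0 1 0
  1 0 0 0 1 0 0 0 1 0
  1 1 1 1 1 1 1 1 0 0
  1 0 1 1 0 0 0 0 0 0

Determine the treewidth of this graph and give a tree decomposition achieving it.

Treewidth 3.
One optimal decomposition is:
Bags: B1 = {a, e, f, i}  B2 = {a, d, f, i}  B3 = {a, e, g, i}  B4 = {a, e, h, i}  B5 = {a, c, d, i}  B6 = {a, c, d, j}  B7 = {a, b, c, i}
Tree: B1–B2, B1–B3, B3–B4, B2–B5, B5–B6, B5–B7

Each bag holds 4 vertices, so the decomposition has width 3, which upper-bounds the treewidth. On the other hand G contains the 4-clique {a, c, d, j}. A clique must lie in a single bag of any decomposition, so no decomposition can have width below 3. The upper and lower bounds meet at 3, so that is the treewidth.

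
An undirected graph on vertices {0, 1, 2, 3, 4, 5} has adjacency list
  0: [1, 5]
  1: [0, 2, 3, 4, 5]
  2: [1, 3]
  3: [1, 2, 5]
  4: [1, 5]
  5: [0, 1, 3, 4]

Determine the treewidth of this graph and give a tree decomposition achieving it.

The largest bag has 3 vertices, giving width 2; this decomposition certifies tw(G) ≤ 2. For the lower bound, the 3 vertices {1, 2, 3} are pairwise adjacent, and any tree decomposition puts a clique entirely inside one bag — forcing width ≥ 2. The upper and lower bounds meet at 2, so that is the treewidth.

Treewidth 2.
Bags: B1 = {0, 1, 5}  B2 = {1, 4, 5}  B3 = {1, 3, 5}  B4 = {1, 2, 3}
Tree: B1–B2, B2–B3, B3–B4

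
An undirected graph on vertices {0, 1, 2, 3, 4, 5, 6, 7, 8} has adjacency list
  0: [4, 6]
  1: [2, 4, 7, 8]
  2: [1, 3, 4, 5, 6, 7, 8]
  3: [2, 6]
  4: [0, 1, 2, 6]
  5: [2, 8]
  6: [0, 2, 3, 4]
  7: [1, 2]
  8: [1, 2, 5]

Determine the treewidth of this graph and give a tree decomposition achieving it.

Treewidth 2.
Bags: B1 = {1, 2, 7}  B2 = {1, 2, 8}  B3 = {1, 2, 4}  B4 = {2, 4, 6}  B5 = {2, 5, 8}  B6 = {0, 4, 6}  B7 = {2, 3, 6}
Tree: B1–B2, B1–B3, B3–B4, B2–B5, B4–B6, B4–B7

Each bag holds 3 vertices, so the decomposition has width 2, which upper-bounds the treewidth. On the other hand G contains the 3-clique {0, 4, 6}. A clique must lie in a single bag of any decomposition, so no decomposition can have width below 2. The upper and lower bounds meet at 2, so that is the treewidth.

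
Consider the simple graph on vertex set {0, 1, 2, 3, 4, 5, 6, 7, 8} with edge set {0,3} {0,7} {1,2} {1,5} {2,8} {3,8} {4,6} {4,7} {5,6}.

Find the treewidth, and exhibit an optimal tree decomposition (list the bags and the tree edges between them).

Treewidth 2.
One optimal decomposition is:
Bags: B1 = {2, 3, 8}  B2 = {1, 2, 3}  B3 = {1, 3, 5}  B4 = {3, 5, 6}  B5 = {3, 4, 6}  B6 = {3, 4, 7}  B7 = {0, 3, 7}
Tree: B1–B2, B2–B3, B3–B4, B4–B5, B5–B6, B6–B7

The largest bag has 3 vertices, giving width 2; this decomposition certifies tw(G) ≤ 2. For the lower bound, G contains the cycle 3–8–2–1–5–6–4–7–0–3, so G is not a forest; only forests have treewidth ≤ 1, hence tw(G) ≥ 2. Therefore the treewidth is 2.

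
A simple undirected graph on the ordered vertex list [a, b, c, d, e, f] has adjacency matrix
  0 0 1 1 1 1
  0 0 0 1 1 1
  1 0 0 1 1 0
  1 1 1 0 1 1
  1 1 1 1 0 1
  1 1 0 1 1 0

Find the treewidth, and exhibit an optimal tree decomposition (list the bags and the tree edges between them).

Each bag holds 4 vertices, so the decomposition has width 3, which upper-bounds the treewidth. On the other hand G contains the 4-clique {a, c, d, e}. A clique must lie in a single bag of any decomposition, so no decomposition can have width below 3. Therefore the treewidth is 3.

Treewidth 3.
One optimal decomposition is:
Bags: B1 = {a, c, d, e}  B2 = {a, d, e, f}  B3 = {b, d, e, f}
Tree: B1–B2, B2–B3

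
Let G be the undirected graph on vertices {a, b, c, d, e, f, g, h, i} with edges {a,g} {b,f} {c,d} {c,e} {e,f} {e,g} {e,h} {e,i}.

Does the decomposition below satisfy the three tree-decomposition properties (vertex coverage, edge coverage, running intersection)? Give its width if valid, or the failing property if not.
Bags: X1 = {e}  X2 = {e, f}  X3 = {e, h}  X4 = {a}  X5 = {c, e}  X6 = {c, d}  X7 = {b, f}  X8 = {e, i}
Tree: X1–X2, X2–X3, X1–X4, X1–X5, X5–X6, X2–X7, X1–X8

No — vertex g appears in no bag.

A tree decomposition must satisfy three properties: every vertex lies in some bag; for every edge, both endpoints lie together in some bag; and for every vertex, the bags containing it form a connected subtree. Here vertex g appears in no bag, so the decomposition is invalid.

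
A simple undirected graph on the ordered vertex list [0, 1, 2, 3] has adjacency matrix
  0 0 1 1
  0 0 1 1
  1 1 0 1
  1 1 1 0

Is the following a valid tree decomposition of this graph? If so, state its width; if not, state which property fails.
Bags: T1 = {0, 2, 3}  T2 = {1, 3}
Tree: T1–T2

No — edge (2,1) lies in no bag.

A tree decomposition must satisfy three properties: every vertex lies in some bag; for every edge, both endpoints lie together in some bag; and for every vertex, the bags containing it form a connected subtree. Here edge (2,1) lies in no bag, so the decomposition is invalid.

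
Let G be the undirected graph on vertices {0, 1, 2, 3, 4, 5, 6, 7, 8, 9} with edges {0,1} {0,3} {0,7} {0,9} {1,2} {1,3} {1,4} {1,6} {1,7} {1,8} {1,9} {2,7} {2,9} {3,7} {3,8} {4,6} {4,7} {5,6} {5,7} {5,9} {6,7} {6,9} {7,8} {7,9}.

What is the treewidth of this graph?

A width-3 tree decomposition is:
Bags: B1 = {0, 1, 7, 9}  B2 = {0, 1, 3, 7}  B3 = {1, 6, 7, 9}  B4 = {5, 6, 7, 9}  B5 = {1, 2, 7, 9}  B6 = {1, 3, 7, 8}  B7 = {1, 4, 6, 7}
Tree: B1–B2, B1–B3, B3–B4, B3–B5, B2–B6, B3–B7
Each bag holds 4 vertices, so the decomposition has width 3, which upper-bounds the treewidth. On the other hand G contains the 4-clique {1, 3, 7, 8}. A clique must lie in a single bag of any decomposition, so no decomposition can have width below 3. Hence tw(G) = 3 exactly.

3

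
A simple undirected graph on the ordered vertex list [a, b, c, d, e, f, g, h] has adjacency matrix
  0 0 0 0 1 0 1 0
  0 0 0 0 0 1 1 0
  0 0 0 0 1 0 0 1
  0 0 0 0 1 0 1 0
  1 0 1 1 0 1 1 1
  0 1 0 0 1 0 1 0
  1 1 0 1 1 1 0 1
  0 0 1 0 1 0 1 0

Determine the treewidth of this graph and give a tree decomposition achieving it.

Treewidth 2.
One such decomposition:
Bags: B1 = {e, f, g}  B2 = {a, e, g}  B3 = {e, g, h}  B4 = {d, e, g}  B5 = {b, f, g}  B6 = {c, e, h}
Tree: B1–B2, B2–B3, B1–B4, B1–B5, B3–B6

Every bag has size at most 3, so the width is 3 − 1 = 2 and tw(G) ≤ 2. For the lower bound, the 3 vertices {d, e, g} are pairwise adjacent, and any tree decomposition puts a clique entirely inside one bag — forcing width ≥ 2. Combining the bounds, tw(G) = 2.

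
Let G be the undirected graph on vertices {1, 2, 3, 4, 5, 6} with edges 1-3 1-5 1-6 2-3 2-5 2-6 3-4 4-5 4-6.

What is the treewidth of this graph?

3

A width-3 tree decomposition is:
Bags: B1 = {1, 2, 4, 5}  B2 = {1, 2, 4, 6}  B3 = {1, 2, 3, 4}
Tree: B1–B2, B2–B3
Each bag holds 4 vertices, so the decomposition has width 3, which upper-bounds the treewidth. For the lower bound: the 4 vertex sets {2,5}, {1,6}, {4}, {3} are disjoint, each induces a connected subgraph, and every pair is joined by at least one edge of G. Contracting each set to a single vertex therefore yields K_{4} as a minor, and since treewidth is minor-monotone, tw(G) ≥ tw(K_{4}) = 3. Combining the bounds, tw(G) = 3.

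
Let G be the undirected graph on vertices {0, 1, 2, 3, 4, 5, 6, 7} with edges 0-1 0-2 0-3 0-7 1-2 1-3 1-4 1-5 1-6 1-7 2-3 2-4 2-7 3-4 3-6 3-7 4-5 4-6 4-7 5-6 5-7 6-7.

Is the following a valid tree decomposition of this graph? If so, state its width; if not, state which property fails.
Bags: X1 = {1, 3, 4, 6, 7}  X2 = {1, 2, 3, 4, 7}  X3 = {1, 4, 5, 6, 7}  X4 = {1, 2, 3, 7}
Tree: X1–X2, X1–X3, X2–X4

No — vertex 0 appears in no bag.

A tree decomposition must satisfy three properties: every vertex lies in some bag; for every edge, both endpoints lie together in some bag; and for every vertex, the bags containing it form a connected subtree. Here vertex 0 appears in no bag, so the decomposition is invalid.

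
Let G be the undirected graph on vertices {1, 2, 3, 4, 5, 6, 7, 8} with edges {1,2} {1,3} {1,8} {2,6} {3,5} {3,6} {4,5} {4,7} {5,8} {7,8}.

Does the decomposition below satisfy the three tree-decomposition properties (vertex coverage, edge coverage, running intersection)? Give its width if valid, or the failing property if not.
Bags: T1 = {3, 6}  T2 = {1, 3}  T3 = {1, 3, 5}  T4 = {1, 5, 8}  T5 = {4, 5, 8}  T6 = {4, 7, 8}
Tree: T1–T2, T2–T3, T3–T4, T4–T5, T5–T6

No — vertex 2 appears in no bag.

A tree decomposition must satisfy three properties: every vertex lies in some bag; for every edge, both endpoints lie together in some bag; and for every vertex, the bags containing it form a connected subtree. Here vertex 2 appears in no bag, so the decomposition is invalid.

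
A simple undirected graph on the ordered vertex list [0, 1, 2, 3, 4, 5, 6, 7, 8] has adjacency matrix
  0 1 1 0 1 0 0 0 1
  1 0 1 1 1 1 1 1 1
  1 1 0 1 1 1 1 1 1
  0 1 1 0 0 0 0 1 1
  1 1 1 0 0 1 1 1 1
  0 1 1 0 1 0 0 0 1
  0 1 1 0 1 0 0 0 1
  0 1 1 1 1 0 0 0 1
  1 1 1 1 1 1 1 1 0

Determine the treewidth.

A width-4 tree decomposition is:
Bags: B1 = {1, 2, 4, 6, 8}  B2 = {1, 2, 4, 5, 8}  B3 = {0, 1, 2, 4, 8}  B4 = {1, 2, 4, 7, 8}  B5 = {1, 2, 3, 7, 8}
Tree: B1–B2, B2–B3, B2–B4, B4–B5
The largest bag has 5 vertices, giving width 4; this decomposition certifies tw(G) ≤ 4. For the lower bound, the 5 vertices {1, 2, 3, 7, 8} are pairwise adjacent, and any tree decomposition puts a clique entirely inside one bag — forcing width ≥ 4. The upper and lower bounds meet at 4, so that is the treewidth.

4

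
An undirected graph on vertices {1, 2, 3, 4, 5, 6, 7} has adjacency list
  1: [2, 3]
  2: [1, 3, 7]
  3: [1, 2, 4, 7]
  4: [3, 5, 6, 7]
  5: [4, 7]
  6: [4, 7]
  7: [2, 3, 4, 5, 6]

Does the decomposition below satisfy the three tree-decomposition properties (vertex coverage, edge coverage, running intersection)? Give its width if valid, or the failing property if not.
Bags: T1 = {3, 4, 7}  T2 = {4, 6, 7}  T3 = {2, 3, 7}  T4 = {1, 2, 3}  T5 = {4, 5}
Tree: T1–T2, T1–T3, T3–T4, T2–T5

A tree decomposition must satisfy three properties: every vertex lies in some bag; for every edge, both endpoints lie together in some bag; and for every vertex, the bags containing it form a connected subtree. Here edge (7,5) lies in no bag, so the decomposition is invalid.

No — edge (7,5) lies in no bag.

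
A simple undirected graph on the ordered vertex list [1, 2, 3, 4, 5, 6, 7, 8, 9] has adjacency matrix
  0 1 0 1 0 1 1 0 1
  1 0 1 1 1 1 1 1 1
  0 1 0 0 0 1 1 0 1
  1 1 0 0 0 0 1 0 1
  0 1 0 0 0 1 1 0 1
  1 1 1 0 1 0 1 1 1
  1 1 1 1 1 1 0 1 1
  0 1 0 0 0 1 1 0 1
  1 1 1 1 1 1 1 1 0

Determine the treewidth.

4

A width-4 tree decomposition is:
Bags: B1 = {2, 5, 6, 7, 9}  B2 = {1, 2, 6, 7, 9}  B3 = {2, 3, 6, 7, 9}  B4 = {2, 6, 7, 8, 9}  B5 = {1, 2, 4, 7, 9}
Tree: B1–B2, B2–B3, B2–B4, B2–B5
Every bag has size at most 5, so the width is 5 − 1 = 4 and tw(G) ≤ 4. Conversely, {1, 2, 4, 7, 9} is a clique of size 5, and the vertices of any clique must share a bag in every tree decomposition; so some bag has ≥ 5 vertices and tw(G) ≥ 4. The upper and lower bounds meet at 4, so that is the treewidth.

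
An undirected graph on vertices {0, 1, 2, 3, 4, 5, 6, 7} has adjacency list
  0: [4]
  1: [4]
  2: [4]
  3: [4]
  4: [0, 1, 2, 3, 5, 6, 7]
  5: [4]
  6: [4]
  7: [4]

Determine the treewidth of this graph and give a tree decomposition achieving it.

Treewidth 1.
One optimal decomposition is:
Bags: B1 = {2, 4}  B2 = {4, 5}  B3 = {1, 4}  B4 = {4, 6}  B5 = {3, 4}  B6 = {0, 4}  B7 = {4, 7}
Tree: B1–B2, B2–B3, B2–B4, B1–B5, B4–B6, B6–B7

The largest bag has 2 vertices, giving width 1; this decomposition certifies tw(G) ≤ 1. Any graph with an edge has treewidth ≥ 1, and G has the edge 4–2. Combining the bounds, tw(G) = 1.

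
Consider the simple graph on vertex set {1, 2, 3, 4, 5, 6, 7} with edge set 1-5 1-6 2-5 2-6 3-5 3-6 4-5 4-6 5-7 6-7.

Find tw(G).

A width-2 tree decomposition is:
Bags: B1 = {4, 5, 6}  B2 = {2, 5, 6}  B3 = {5, 6, 7}  B4 = {3, 5, 6}  B5 = {1, 5, 6}
Tree: B1–B2, B2–B3, B3–B4, B4–B5
The largest bag has 3 vertices, giving width 2; this decomposition certifies tw(G) ≤ 2. The edges 5–4–6–2–5 form a cycle, so G is not a tree and its treewidth is at least 2. Combining the bounds, tw(G) = 2.

2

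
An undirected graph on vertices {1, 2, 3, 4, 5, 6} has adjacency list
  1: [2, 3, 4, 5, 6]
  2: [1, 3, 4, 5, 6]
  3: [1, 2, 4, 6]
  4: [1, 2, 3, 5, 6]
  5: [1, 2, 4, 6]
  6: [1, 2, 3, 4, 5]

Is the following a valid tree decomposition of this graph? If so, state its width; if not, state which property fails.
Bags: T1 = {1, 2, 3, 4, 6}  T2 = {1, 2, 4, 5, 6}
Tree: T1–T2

Every vertex of G appears in some bag (union = {1, 2, 3, 4, 5, 6}); every edge is covered by a bag; and for each vertex v the set of bags containing v is connected in the bag tree. The decomposition is therefore valid. The largest bag has 5 vertices, so the width is 4.

Yes; width 4.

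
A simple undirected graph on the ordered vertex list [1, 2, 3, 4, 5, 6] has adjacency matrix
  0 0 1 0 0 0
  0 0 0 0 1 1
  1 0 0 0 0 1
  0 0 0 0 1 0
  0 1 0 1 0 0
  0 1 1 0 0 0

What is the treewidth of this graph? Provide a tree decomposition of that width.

Each bag holds 2 vertices, so the decomposition has width 1, which upper-bounds the treewidth. G has an edge, so its treewidth is at least 1. The upper and lower bounds meet at 1, so that is the treewidth.

Treewidth 1.
One optimal decomposition is:
Bags: B1 = {2, 6}  B2 = {3, 6}  B3 = {2, 5}  B4 = {4, 5}  B5 = {1, 3}
Tree: B1–B2, B1–B3, B3–B4, B2–B5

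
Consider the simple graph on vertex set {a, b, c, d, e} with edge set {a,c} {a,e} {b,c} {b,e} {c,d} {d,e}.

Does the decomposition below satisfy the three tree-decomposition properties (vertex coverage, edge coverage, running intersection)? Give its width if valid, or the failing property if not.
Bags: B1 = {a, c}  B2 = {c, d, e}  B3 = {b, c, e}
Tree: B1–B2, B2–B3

No — edge (e,a) lies in no bag.

A tree decomposition must satisfy three properties: every vertex lies in some bag; for every edge, both endpoints lie together in some bag; and for every vertex, the bags containing it form a connected subtree. Here edge (e,a) lies in no bag, so the decomposition is invalid.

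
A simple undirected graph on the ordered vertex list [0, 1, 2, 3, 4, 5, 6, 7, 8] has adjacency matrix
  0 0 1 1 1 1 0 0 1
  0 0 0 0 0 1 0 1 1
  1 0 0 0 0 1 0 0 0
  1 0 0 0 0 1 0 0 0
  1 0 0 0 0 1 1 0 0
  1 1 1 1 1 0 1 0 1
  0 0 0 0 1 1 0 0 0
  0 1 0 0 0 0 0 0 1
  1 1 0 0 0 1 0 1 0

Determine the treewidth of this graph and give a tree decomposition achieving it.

Treewidth 2.
Bags: B1 = {0, 5, 8}  B2 = {0, 3, 5}  B3 = {0, 4, 5}  B4 = {1, 5, 8}  B5 = {1, 7, 8}  B6 = {0, 2, 5}  B7 = {4, 5, 6}
Tree: B1–B2, B2–B3, B1–B4, B4–B5, B2–B6, B3–B7

Each bag holds 3 vertices, so the decomposition has width 2, which upper-bounds the treewidth. For the lower bound, the 3 vertices {0, 5, 8} are pairwise adjacent, and any tree decomposition puts a clique entirely inside one bag — forcing width ≥ 2. The upper and lower bounds meet at 2, so that is the treewidth.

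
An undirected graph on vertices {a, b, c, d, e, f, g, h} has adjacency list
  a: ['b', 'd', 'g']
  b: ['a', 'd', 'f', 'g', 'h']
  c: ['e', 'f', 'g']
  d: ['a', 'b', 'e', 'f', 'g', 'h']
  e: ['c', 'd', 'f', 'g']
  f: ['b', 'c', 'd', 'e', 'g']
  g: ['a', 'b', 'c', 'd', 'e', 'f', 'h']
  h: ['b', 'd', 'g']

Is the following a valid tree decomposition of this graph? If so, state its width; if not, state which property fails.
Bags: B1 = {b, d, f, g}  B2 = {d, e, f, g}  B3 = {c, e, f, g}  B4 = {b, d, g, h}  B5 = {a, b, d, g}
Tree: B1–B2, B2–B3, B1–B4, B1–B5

Yes; width 3.

Every vertex of G appears in some bag (union = {a, b, c, d, e, f, g, h}); every edge is covered by a bag; and for each vertex v the set of bags containing v is connected in the bag tree. The decomposition is therefore valid. The largest bag has 4 vertices, so the width is 3.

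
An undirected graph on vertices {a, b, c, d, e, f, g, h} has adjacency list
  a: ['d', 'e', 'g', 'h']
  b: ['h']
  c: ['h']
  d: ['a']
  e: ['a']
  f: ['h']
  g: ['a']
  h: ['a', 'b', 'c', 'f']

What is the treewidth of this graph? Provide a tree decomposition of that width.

Treewidth 1.
One optimal decomposition is:
Bags: B1 = {a, h}  B2 = {b, h}  B3 = {c, h}  B4 = {a, d}  B5 = {a, e}  B6 = {f, h}  B7 = {a, g}
Tree: B1–B2, B1–B3, B1–B4, B1–B5, B3–B6, B1–B7

Each bag holds 2 vertices, so the decomposition has width 1, which upper-bounds the treewidth. Any graph with an edge has treewidth ≥ 1, and G has the edge a–h. Combining the bounds, tw(G) = 1.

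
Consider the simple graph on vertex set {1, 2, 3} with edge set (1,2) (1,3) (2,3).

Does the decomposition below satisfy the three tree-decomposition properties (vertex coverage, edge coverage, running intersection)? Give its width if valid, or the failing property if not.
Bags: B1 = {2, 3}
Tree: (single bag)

No — vertex 1 appears in no bag.

A tree decomposition must satisfy three properties: every vertex lies in some bag; for every edge, both endpoints lie together in some bag; and for every vertex, the bags containing it form a connected subtree. Here vertex 1 appears in no bag, so the decomposition is invalid.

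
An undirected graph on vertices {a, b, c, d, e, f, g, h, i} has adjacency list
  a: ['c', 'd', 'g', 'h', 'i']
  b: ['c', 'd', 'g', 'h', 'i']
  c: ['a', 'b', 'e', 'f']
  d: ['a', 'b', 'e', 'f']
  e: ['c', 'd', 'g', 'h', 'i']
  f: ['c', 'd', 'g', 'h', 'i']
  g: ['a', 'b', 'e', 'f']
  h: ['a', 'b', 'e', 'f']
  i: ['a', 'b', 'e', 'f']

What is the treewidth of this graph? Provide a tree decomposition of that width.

Treewidth 4.
One such decomposition:
Bags: B1 = {a, b, c, e, f}  B2 = {a, b, e, f, g}  B3 = {a, b, e, f, i}  B4 = {a, b, d, e, f}  B5 = {a, b, e, f, h}
Tree: B1–B2, B2–B3, B3–B4, B4–B5

Each bag holds 5 vertices, so the decomposition has width 4, which upper-bounds the treewidth. For the lower bound: the 5 vertex sets {b,c}, {a,g}, {f,i}, {e}, {d} are disjoint, each induces a connected subgraph, and every pair is joined by at least one edge of G. Contracting each set to a single vertex therefore yields K_{5} as a minor, and since treewidth is minor-monotone, tw(G) ≥ tw(K_{5}) = 4. Hence tw(G) = 4 exactly.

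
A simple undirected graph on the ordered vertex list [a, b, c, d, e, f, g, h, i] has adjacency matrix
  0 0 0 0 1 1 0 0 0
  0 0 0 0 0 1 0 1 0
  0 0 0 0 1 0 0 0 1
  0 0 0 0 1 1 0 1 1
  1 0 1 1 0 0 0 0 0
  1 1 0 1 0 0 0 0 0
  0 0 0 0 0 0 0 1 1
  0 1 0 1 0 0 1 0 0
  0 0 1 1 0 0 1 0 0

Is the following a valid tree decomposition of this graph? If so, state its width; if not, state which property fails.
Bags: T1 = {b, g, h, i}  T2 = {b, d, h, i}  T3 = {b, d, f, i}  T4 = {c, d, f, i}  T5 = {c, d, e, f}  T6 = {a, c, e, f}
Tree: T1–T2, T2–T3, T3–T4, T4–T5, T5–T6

Vertex coverage: the bags together contain {a, b, c, d, e, f, g, h, i}, the full vertex set. Edge coverage: each edge of G has both endpoints in at least one bag. Running intersection: for every vertex, the bags containing it form a connected subtree. All three properties hold, so this is a valid tree decomposition of width max|bag| − 1 = 3, and hence tw(G) ≤ 3.

Yes; width 3.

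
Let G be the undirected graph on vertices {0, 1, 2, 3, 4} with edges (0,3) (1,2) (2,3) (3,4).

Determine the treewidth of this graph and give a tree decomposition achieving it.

Each bag holds 2 vertices, so the decomposition has width 1, which upper-bounds the treewidth. G has an edge, so its treewidth is at least 1. Hence tw(G) = 1 exactly.

Treewidth 1.
One such decomposition:
Bags: B1 = {2, 3}  B2 = {0, 3}  B3 = {3, 4}  B4 = {1, 2}
Tree: B1–B2, B2–B3, B1–B4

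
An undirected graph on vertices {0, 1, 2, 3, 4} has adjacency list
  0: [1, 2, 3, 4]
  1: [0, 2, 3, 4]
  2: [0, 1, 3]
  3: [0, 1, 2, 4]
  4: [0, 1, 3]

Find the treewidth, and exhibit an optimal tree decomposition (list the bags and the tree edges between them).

The largest bag has 4 vertices, giving width 3; this decomposition certifies tw(G) ≤ 3. On the other hand G contains the 4-clique {0, 1, 2, 3}. A clique must lie in a single bag of any decomposition, so no decomposition can have width below 3. Therefore the treewidth is 3.

Treewidth 3.
One such decomposition:
Bags: B1 = {0, 1, 3, 4}  B2 = {0, 1, 2, 3}
Tree: B1–B2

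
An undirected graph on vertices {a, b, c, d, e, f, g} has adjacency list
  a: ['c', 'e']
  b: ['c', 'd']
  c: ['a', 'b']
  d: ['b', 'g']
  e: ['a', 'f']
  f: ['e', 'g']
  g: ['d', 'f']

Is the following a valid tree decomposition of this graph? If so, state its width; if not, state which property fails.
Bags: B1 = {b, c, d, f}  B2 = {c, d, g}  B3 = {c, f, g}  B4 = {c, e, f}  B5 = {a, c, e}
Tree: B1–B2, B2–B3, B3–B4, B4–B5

No — bags containing vertex f are not connected in the tree.

A tree decomposition must satisfy three properties: every vertex lies in some bag; for every edge, both endpoints lie together in some bag; and for every vertex, the bags containing it form a connected subtree. Here bags containing vertex f are not connected in the tree, so the decomposition is invalid.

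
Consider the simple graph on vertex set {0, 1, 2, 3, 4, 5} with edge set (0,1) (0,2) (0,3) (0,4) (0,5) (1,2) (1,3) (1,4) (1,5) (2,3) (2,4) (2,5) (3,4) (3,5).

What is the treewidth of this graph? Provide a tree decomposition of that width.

Every bag has size at most 5, so the width is 5 − 1 = 4 and tw(G) ≤ 4. Conversely, {0, 1, 2, 3, 4} is a clique of size 5, and the vertices of any clique must share a bag in every tree decomposition; so some bag has ≥ 5 vertices and tw(G) ≥ 4. Hence tw(G) = 4 exactly.

Treewidth 4.
One such decomposition:
Bags: B1 = {0, 1, 2, 3, 5}  B2 = {0, 1, 2, 3, 4}
Tree: B1–B2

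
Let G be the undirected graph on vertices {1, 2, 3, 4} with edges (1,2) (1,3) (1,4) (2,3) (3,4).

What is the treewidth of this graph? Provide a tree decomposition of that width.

Every bag has size at most 3, so the width is 3 − 1 = 2 and tw(G) ≤ 2. Conversely, {1, 2, 3} is a clique of size 3, and the vertices of any clique must share a bag in every tree decomposition; so some bag has ≥ 3 vertices and tw(G) ≥ 2. Hence tw(G) = 2 exactly.

Treewidth 2.
One optimal decomposition is:
Bags: B1 = {1, 3, 4}  B2 = {1, 2, 3}
Tree: B1–B2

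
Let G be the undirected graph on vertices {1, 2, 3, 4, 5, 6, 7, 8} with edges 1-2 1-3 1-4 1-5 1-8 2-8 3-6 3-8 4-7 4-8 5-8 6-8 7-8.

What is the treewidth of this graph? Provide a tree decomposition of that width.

Each bag holds 3 vertices, so the decomposition has width 2, which upper-bounds the treewidth. Conversely, {1, 2, 8} is a clique of size 3, and the vertices of any clique must share a bag in every tree decomposition; so some bag has ≥ 3 vertices and tw(G) ≥ 2. Combining the bounds, tw(G) = 2.

Treewidth 2.
Bags: B1 = {1, 5, 8}  B2 = {1, 4, 8}  B3 = {1, 2, 8}  B4 = {1, 3, 8}  B5 = {3, 6, 8}  B6 = {4, 7, 8}
Tree: B1–B2, B2–B3, B1–B4, B4–B5, B2–B6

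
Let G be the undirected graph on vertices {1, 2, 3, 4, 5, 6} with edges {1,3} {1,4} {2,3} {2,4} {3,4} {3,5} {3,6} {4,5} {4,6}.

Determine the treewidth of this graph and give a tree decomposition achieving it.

Every bag has size at most 3, so the width is 3 − 1 = 2 and tw(G) ≤ 2. On the other hand G contains the 3-clique {1, 3, 4}. A clique must lie in a single bag of any decomposition, so no decomposition can have width below 2. Combining the bounds, tw(G) = 2.

Treewidth 2.
One optimal decomposition is:
Bags: B1 = {1, 3, 4}  B2 = {2, 3, 4}  B3 = {3, 4, 6}  B4 = {3, 4, 5}
Tree: B1–B2, B1–B3, B1–B4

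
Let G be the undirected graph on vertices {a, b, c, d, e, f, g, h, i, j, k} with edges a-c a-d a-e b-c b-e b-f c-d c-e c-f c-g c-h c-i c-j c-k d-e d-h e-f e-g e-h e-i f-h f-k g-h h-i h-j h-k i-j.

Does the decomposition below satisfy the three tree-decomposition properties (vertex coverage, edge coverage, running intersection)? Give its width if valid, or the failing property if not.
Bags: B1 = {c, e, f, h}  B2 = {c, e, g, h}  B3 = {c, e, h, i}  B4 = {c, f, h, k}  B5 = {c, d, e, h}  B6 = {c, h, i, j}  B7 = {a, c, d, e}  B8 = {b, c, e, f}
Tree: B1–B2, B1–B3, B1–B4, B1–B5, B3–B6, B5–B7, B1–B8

Every vertex of G appears in some bag (union = {a, b, c, d, e, f, g, h, i, j, k}); every edge is covered by a bag; and for each vertex v the set of bags containing v is connected in the bag tree. The decomposition is therefore valid. The largest bag has 4 vertices, so the width is 3.

Yes; width 3.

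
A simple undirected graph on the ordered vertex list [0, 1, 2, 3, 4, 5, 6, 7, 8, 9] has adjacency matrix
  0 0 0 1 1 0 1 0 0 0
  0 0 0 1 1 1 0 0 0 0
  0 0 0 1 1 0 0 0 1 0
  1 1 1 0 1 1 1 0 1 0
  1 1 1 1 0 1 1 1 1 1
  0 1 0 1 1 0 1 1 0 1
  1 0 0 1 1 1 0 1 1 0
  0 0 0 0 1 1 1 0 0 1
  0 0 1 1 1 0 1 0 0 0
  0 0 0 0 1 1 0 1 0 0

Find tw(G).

3

A width-3 tree decomposition is:
Bags: B1 = {0, 3, 4, 6}  B2 = {3, 4, 6, 8}  B3 = {3, 4, 5, 6}  B4 = {4, 5, 6, 7}  B5 = {1, 3, 4, 5}  B6 = {4, 5, 7, 9}  B7 = {2, 3, 4, 8}
Tree: B1–B2, B2–B3, B3–B4, B3–B5, B4–B6, B2–B7
Each bag holds 4 vertices, so the decomposition has width 3, which upper-bounds the treewidth. For the lower bound, the 4 vertices {4, 5, 7, 9} are pairwise adjacent, and any tree decomposition puts a clique entirely inside one bag — forcing width ≥ 3. Therefore the treewidth is 3.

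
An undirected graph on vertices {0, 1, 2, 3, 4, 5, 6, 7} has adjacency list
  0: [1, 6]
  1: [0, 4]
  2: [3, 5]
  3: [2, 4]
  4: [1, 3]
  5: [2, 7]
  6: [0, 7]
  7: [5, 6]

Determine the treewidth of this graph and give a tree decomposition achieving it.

Every bag has size at most 3, so the width is 3 − 1 = 2 and tw(G) ≤ 2. The edges 1–4–3–2–5–7–6–0–1 form a cycle, so G is not a tree and its treewidth is at least 2. The upper and lower bounds meet at 2, so that is the treewidth.

Treewidth 2.
Bags: B1 = {1, 3, 4}  B2 = {1, 2, 3}  B3 = {1, 2, 5}  B4 = {1, 5, 7}  B5 = {1, 6, 7}  B6 = {0, 1, 6}
Tree: B1–B2, B2–B3, B3–B4, B4–B5, B5–B6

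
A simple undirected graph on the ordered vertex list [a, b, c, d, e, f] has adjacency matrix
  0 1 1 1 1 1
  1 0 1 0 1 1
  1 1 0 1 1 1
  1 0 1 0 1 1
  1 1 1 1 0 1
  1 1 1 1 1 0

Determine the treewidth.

4

A width-4 tree decomposition is:
Bags: B1 = {a, c, d, e, f}  B2 = {a, b, c, e, f}
Tree: B1–B2
The largest bag has 5 vertices, giving width 4; this decomposition certifies tw(G) ≤ 4. Conversely, {a, c, d, e, f} is a clique of size 5, and the vertices of any clique must share a bag in every tree decomposition; so some bag has ≥ 5 vertices and tw(G) ≥ 4. Therefore the treewidth is 4.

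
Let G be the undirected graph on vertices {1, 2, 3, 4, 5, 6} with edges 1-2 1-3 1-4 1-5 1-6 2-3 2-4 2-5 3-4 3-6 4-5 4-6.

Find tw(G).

3

A width-3 tree decomposition is:
Bags: B1 = {1, 2, 3, 4}  B2 = {1, 2, 4, 5}  B3 = {1, 3, 4, 6}
Tree: B1–B2, B1–B3
Every bag has size at most 4, so the width is 4 − 1 = 3 and tw(G) ≤ 3. On the other hand G contains the 4-clique {1, 2, 3, 4}. A clique must lie in a single bag of any decomposition, so no decomposition can have width below 3. Therefore the treewidth is 3.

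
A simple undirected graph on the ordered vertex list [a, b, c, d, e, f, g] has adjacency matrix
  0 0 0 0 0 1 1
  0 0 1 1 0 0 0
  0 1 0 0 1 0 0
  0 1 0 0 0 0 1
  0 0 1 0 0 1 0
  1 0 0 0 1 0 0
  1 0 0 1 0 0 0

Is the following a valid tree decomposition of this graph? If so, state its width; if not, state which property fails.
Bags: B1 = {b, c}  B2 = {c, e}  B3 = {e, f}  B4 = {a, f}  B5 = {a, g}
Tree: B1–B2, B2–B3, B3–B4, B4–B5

No — vertex d appears in no bag.

A tree decomposition must satisfy three properties: every vertex lies in some bag; for every edge, both endpoints lie together in some bag; and for every vertex, the bags containing it form a connected subtree. Here vertex d appears in no bag, so the decomposition is invalid.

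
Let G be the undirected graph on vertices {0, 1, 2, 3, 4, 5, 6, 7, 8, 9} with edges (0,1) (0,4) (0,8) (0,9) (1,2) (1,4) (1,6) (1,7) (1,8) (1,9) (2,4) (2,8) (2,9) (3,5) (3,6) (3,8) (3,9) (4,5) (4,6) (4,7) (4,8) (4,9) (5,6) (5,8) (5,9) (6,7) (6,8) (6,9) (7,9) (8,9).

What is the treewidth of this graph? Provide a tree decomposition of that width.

Every bag has size at most 5, so the width is 5 − 1 = 4 and tw(G) ≤ 4. For the lower bound, the 5 vertices {3, 5, 6, 8, 9} are pairwise adjacent, and any tree decomposition puts a clique entirely inside one bag — forcing width ≥ 4. Combining the bounds, tw(G) = 4.

Treewidth 4.
One optimal decomposition is:
Bags: B1 = {4, 5, 6, 8, 9}  B2 = {1, 4, 6, 8, 9}  B3 = {1, 2, 4, 8, 9}  B4 = {0, 1, 4, 8, 9}  B5 = {3, 5, 6, 8, 9}  B6 = {1, 4, 6, 7, 9}
Tree: B1–B2, B2–B3, B3–B4, B1–B5, B2–B6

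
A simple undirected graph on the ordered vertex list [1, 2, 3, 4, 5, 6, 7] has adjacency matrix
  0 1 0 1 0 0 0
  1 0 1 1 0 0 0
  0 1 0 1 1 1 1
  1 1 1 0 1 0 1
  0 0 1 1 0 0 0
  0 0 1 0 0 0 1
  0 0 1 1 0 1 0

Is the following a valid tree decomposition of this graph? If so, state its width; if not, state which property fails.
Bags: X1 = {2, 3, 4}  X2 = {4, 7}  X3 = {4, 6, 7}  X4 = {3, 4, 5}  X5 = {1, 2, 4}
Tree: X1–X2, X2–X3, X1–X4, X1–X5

No — edge (3,7) lies in no bag.

A tree decomposition must satisfy three properties: every vertex lies in some bag; for every edge, both endpoints lie together in some bag; and for every vertex, the bags containing it form a connected subtree. Here edge (3,7) lies in no bag, so the decomposition is invalid.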